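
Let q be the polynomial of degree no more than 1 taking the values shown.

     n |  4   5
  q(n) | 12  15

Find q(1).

Using the Lagrange interpolation formula with nodes 4, 5:
  L_0(n) = (n - 5) / -1
  L_1(n) = (n - 4) / 1
Then q(n) = 12·L_0(n) + 15·L_1(n).
Expanding and collecting terms gives q(n) = 3n.
Evaluating at n = 1: q(1) = 3.

3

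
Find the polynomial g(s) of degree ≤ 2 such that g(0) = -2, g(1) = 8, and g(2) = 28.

g(s) = 5s^2 + 5s - 2

Write g(s) = as^2 + bs + c. Substituting each data point gives a linear system:
  c = -2
  a + b + c = 8
  4a + 2b + c = 28
Solving the system yields a = 5, b = 5, c = -2.
So g(s) = 5s² + 5s - 2.
Check: g(0) = -2. ✓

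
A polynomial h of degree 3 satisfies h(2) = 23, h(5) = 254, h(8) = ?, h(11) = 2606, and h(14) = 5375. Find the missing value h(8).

1007

On equispaced nodes a degree-3 polynomial has vanishing fourth forward difference, so
  h(2) - 4·h(5) + 6·h(8) - 4·h(11) + h(14) = 0.
Substituting the known values and solving for h(8):
  6·h(8) = 6042
  h(8) = 1007.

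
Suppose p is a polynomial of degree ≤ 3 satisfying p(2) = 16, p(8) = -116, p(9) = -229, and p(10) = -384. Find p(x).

Write p(x) = ax^3 + bx^2 + cx + d. Substituting each data point gives a linear system:
  8a + 4b + 2c + d = 16
  512a + 64b + 8c + d = -116
  729a + 81b + 9c + d = -229
  1000a + 100b + 10c + d = -384
Solving the system yields a = -1, b = 6, c = 2, d = -4.
So p(x) = -x^3 + 6x^2 + 2x - 4.
Check: p(10) = -384. ✓

p(x) = -x^3 + 6x^2 + 2x - 4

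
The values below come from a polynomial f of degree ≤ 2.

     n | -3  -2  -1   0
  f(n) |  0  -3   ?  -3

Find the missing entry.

The 3 known points determine the degree-2 polynomial uniquely.
Write f(n) = an^2 + bn + c. Substituting each data point gives a linear system:
  9a - 3b + c = 0
  4a - 2b + c = -3
  c = -3
Solving the system yields a = 1, b = 2, c = -3.
So f(n) = n^2 + 2n - 3.
Then f(-1) = -4.

-4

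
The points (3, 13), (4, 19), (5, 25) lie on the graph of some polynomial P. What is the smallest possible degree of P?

Forward differences of the values at x = 3, 4, 5:
  P  : 13  19  25
  Δ  : 6  6
  Δ^2: 0
The first differences are constant (6) and nonzero, while all higher differences vanish, so the minimal degree is 1.

1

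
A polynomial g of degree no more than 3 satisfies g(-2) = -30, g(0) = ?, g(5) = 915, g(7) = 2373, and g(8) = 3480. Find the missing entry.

0

The 4 known points determine the degree-3 polynomial uniquely.
Write g(t) = at^3 + bt^2 + ct + d. Substituting each data point gives a linear system:
  -8a + 4b - 2c + d = -30
  125a + 25b + 5c + d = 915
  343a + 49b + 7c + d = 2373
  512a + 64b + 8c + d = 3480
Solving the system yields a = 6, b = 6, c = 3, d = 0.
So g(t) = 6t³ + 6t² + 3t.
Then g(0) = 0.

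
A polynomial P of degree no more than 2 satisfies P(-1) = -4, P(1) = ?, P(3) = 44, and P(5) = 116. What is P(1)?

4

The 3 known points determine the degree-2 polynomial uniquely.
Write P(s) = as^2 + bs + c. Substituting each data point gives a linear system:
  a - b + c = -4
  9a + 3b + c = 44
  25a + 5b + c = 116
Solving the system yields a = 4, b = 4, c = -4.
So P(s) = 4s^2 + 4s - 4.
Then P(1) = 4.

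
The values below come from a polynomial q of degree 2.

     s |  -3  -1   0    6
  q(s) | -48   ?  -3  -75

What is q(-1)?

-12

The 3 known points determine the degree-2 polynomial uniquely.
Write q(s) = as^2 + bs + c. Substituting each data point gives a linear system:
  9a - 3b + c = -48
  c = -3
  36a + 6b + c = -75
Solving the system yields a = -3, b = 6, c = -3.
So q(s) = -3s² + 6s - 3.
Then q(-1) = -12.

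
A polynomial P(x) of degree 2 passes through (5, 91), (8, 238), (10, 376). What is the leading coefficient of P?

4

Write P(x) = ax^2 + bx + c. Substituting each data point gives a linear system:
  25a + 5b + c = 91
  64a + 8b + c = 238
  100a + 10b + c = 376
Solving the system yields a = 4, b = -3, c = 6.
So P(x) = 4x^2 - 3x + 6.
The leading coefficient is 4.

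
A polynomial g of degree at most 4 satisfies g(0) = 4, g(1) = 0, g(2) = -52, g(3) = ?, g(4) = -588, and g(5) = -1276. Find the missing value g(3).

-218

The 5 known points determine the degree-4 polynomial uniquely.
Write g(s) = as^4 + bs^3 + cs^2 + ds + e. Substituting each data point gives a linear system:
  e = 4
  a + b + c + d + e = 0
  16a + 8b + 4c + 2d + e = -52
  256a + 64b + 16c + 4d + e = -588
  625a + 125b + 25c + 5d + e = -1276
Solving the system yields a = -1, b = -5, c = -2, d = 4, e = 4.
So g(s) = -s^4 - 5s^3 - 2s^2 + 4s + 4.
Then g(3) = -218.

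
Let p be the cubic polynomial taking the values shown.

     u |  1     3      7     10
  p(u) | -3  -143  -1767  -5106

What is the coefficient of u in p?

-1

Write p(u) = au^3 + bu^2 + cu + d. Substituting each data point gives a linear system:
  a + b + c + d = -3
  27a + 9b + 3c + d = -143
  343a + 49b + 7c + d = -1767
  1000a + 100b + 10c + d = -5106
Solving the system yields a = -5, b = -1, c = -1, d = 4.
So p(u) = -5u^3 - u^2 - u + 4.
The coefficient of u is -1.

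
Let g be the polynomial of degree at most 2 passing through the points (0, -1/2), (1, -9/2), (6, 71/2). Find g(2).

-9/2

Write g(t) = at^2 + bt + c. Substituting each data point gives a linear system:
  c = -1/2
  a + b + c = -9/2
  36a + 6b + c = 71/2
Solving the system yields a = 2, b = -6, c = -1/2.
So g(t) = 2t² - 6t - 1/2.
Then g(2) = -9/2.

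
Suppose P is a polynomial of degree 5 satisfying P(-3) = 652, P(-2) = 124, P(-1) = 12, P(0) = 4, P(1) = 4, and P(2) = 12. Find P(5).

-996

Forward differences of the values at s = -3, -2, -1, 0, 1, 2:
  P  : 652  124  12  4  4  12
  Δ  : -528  -112  -8  0  8
  Δ^2: 416  104  8  8
  Δ^3: -312  -96  0
  Δ^4: 216  96
  Δ^5: -120
The fifth differences are constant, confirming degree 5.
Interpolating (Newton forward form) and evaluating at s = 5 gives P(5) = -996.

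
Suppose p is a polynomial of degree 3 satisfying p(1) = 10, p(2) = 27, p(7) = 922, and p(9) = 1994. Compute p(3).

74

Using the Lagrange interpolation formula with nodes 1, 2, 7, 9:
  L_0(u) = (u - 2)(u - 7)(u - 9) / -48
  L_1(u) = (u - 1)(u - 7)(u - 9) / 35
  L_2(u) = (u - 1)(u - 2)(u - 9) / -60
  L_3(u) = (u - 1)(u - 2)(u - 7) / 112
Then p(u) = 10·L_0(u) + 27·L_1(u) + 922·L_2(u) + 1994·L_3(u).
Expanding and collecting terms gives p(u) = 3u³ - 3u² + 5u + 5.
Evaluating at u = 3: p(3) = 74.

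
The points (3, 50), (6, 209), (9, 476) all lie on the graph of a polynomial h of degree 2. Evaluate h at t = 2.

Using the Lagrange interpolation formula with nodes 3, 6, 9:
  L_0(t) = (t - 6)(t - 9) / 18
  L_1(t) = (t - 3)(t - 9) / -9
  L_2(t) = (t - 3)(t - 6) / 18
Then h(t) = 50·L_0(t) + 209·L_1(t) + 476·L_2(t).
Expanding and collecting terms gives h(t) = 6t² - t - 1.
Evaluating at t = 2: h(2) = 21.

21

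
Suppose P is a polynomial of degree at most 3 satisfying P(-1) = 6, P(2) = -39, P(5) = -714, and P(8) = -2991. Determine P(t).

P(t) = -6t^3 + t^2 + 2t + 1

Write P(t) = at^3 + bt^2 + ct + d. Substituting each data point gives a linear system:
  -a + b - c + d = 6
  8a + 4b + 2c + d = -39
  125a + 25b + 5c + d = -714
  512a + 64b + 8c + d = -2991
Solving the system yields a = -6, b = 1, c = 2, d = 1.
So P(t) = -6t³ + t² + 2t + 1.
Check: P(8) = -2991. ✓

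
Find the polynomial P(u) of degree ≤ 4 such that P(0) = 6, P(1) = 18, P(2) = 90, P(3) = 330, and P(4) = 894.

P(u) = 2u^4 + 6u^3 - 2u^2 + 6u + 6

Using the Lagrange interpolation formula with nodes 0, 1, 2, 3, 4:
  L_0(u) = (u - 1)(u - 2)(u - 3)(u - 4) / 24
  L_1(u) = u(u - 2)(u - 3)(u - 4) / -6
  L_2(u) = u(u - 1)(u - 3)(u - 4) / 4
  L_3(u) = u(u - 1)(u - 2)(u - 4) / -6
  L_4(u) = u(u - 1)(u - 2)(u - 3) / 24
Then P(u) = 6·L_0(u) + 18·L_1(u) + 90·L_2(u) + 330·L_3(u) + 894·L_4(u).
Expanding and collecting terms gives P(u) = 2u^4 + 6u^3 - 2u^2 + 6u + 6.
Check: P(3) = 330. ✓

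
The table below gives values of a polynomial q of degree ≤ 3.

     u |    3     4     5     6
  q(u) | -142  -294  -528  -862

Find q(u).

q(u) = -3u^3 - 5u^2 - 6u + 2

Write q(u) = au^3 + bu^2 + cu + d. Substituting each data point gives a linear system:
  27a + 9b + 3c + d = -142
  64a + 16b + 4c + d = -294
  125a + 25b + 5c + d = -528
  216a + 36b + 6c + d = -862
Solving the system yields a = -3, b = -5, c = -6, d = 2.
So q(u) = -3u^3 - 5u^2 - 6u + 2.
Check: q(4) = -294. ✓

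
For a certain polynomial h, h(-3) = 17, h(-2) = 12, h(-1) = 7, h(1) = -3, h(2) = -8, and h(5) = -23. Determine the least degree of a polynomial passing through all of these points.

Divided differences on the nodes -3, -2, -1, 1, 2, 5:
  order 0: 17  12  7  -3  -8  -23
  order 1: -5  -5  -5  -5  -5
  order 2: 0  0  0  0
  order 3: 0  0  0
  order 4: 0  0
  order 5: 0
The order-1 divided differences are all -5 (nonzero) and every higher order vanishes, so the data lies on a polynomial of degree exactly 1.

1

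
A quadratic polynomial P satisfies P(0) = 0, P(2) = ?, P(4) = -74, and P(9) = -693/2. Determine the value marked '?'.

The 3 known points determine the degree-2 polynomial uniquely.
Write P(s) = as^2 + bs + c. Substituting each data point gives a linear system:
  c = 0
  16a + 4b + c = -74
  81a + 9b + c = -693/2
Solving the system yields a = -4, b = -5/2, c = 0.
So P(s) = -4s^2 - (5/2)s.
Then P(2) = -21.

-21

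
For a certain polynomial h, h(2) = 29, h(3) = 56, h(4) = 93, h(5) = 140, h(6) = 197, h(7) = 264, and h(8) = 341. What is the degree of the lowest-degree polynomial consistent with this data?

2

Forward differences of the values at u = 2, 3, 4, 5, 6, 7, 8:
  h  : 29  56  93  140  197  264  341
  Δ  : 27  37  47  57  67  77
  Δ^2: 10  10  10  10  10
  Δ^3: 0  0  0  0
  Δ^4: 0  0  0
  Δ^5: 0  0
  Δ^6: 0
The second differences are constant (10) and nonzero, while all higher differences vanish, so the minimal degree is 2.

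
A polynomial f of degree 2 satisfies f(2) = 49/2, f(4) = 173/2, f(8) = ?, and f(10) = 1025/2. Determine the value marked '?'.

The 3 known points determine the degree-2 polynomial uniquely.
Write f(x) = ax^2 + bx + c. Substituting each data point gives a linear system:
  4a + 2b + c = 49/2
  16a + 4b + c = 173/2
  100a + 10b + c = 1025/2
Solving the system yields a = 5, b = 1, c = 5/2.
So f(x) = 5x² + x + 5/2.
Then f(8) = 661/2.

661/2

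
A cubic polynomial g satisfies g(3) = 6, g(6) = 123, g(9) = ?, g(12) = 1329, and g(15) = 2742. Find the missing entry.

The 4 known points determine the degree-3 polynomial uniquely.
Write g(t) = at^3 + bt^2 + ct + d. Substituting each data point gives a linear system:
  27a + 9b + 3c + d = 6
  216a + 36b + 6c + d = 123
  1728a + 144b + 12c + d = 1329
  3375a + 225b + 15c + d = 2742
Solving the system yields a = 1, b = -3, c = 3, d = -3.
So g(t) = t^3 - 3t^2 + 3t - 3.
Then g(9) = 510.

510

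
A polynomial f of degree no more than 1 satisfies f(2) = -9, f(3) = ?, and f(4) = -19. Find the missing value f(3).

The 2 known points determine the degree-1 polynomial uniquely.
Write f(n) = an + b. Substituting each data point gives a linear system:
  2a + b = -9
  4a + b = -19
Solving the system yields a = -5, b = 1.
So f(n) = -5n + 1.
Then f(3) = -14.

-14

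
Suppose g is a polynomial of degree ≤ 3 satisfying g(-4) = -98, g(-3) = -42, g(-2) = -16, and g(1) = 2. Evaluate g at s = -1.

Using the Lagrange interpolation formula with nodes -4, -3, -2, 1:
  L_0(s) = (s + 3)(s + 2)(s - 1) / -10
  L_1(s) = (s + 4)(s + 2)(s - 1) / 4
  L_2(s) = (s + 4)(s + 3)(s - 1) / -6
  L_3(s) = (s + 4)(s + 3)(s + 2) / 60
Then g(s) = -98·L_0(s) - 42·L_1(s) - 16·L_2(s) + 2·L_3(s).
Expanding and collecting terms gives g(s) = 2s^3 + 3s^2 + 3s - 6.
Evaluating at s = -1: g(-1) = -8.

-8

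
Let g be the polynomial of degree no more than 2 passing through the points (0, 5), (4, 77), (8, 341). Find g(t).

g(t) = 6t^2 - 6t + 5

Using the Lagrange interpolation formula with nodes 0, 4, 8:
  L_0(t) = (t - 4)(t - 8) / 32
  L_1(t) = t(t - 8) / -16
  L_2(t) = t(t - 4) / 32
Then g(t) = 5·L_0(t) + 77·L_1(t) + 341·L_2(t).
Expanding and collecting terms gives g(t) = 6t^2 - 6t + 5.
Check: g(4) = 77. ✓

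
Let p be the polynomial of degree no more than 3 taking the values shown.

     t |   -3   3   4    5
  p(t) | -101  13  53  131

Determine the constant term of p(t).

1

Write p(t) = at^3 + bt^2 + ct + d. Substituting each data point gives a linear system:
  -27a + 9b - 3c + d = -101
  27a + 9b + 3c + d = 13
  64a + 16b + 4c + d = 53
  125a + 25b + 5c + d = 131
Solving the system yields a = 2, b = -5, c = 1, d = 1.
So p(t) = 2t³ - 5t² + t + 1.
The constant term is 1.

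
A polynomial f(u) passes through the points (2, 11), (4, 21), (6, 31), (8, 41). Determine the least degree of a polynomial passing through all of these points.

1

Forward differences of the values at u = 2, 4, 6, 8:
  f  : 11  21  31  41
  Δ  : 10  10  10
  Δ^2: 0  0
  Δ^3: 0
The first differences are constant (10) and nonzero, while all higher differences vanish, so the minimal degree is 1.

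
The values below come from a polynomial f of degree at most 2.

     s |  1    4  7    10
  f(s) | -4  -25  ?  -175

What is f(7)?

-82

On equispaced nodes a degree-2 polynomial has vanishing third forward difference, so
  - f(1) + 3·f(4) - 3·f(7) + f(10) = 0.
Substituting the known values and solving for f(7):
  -3·f(7) = 246
  f(7) = -82.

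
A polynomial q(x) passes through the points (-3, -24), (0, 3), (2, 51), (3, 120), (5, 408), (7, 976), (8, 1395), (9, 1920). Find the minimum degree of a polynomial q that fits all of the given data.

Divided differences on the nodes -3, 0, 2, 3, 5, 7, 8, 9:
  order 0: -24  3  51  120  408  976  1395  1920
  order 1: 9  24  69  144  284  419  525
  order 2: 3  15  25  35  45  53
  order 3: 2  2  2  2  2
  order 4: 0  0  0  0
  order 5: 0  0  0
  order 6: 0  0
  order 7: 0
The order-3 divided differences are all 2 (nonzero) and every higher order vanishes, so the data lies on a polynomial of degree exactly 3.

3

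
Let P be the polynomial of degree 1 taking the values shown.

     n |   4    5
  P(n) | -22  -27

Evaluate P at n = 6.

Using the Lagrange interpolation formula with nodes 4, 5:
  L_0(n) = (n - 5) / -1
  L_1(n) = (n - 4) / 1
Then P(n) = -22·L_0(n) - 27·L_1(n).
Expanding and collecting terms gives P(n) = -5n - 2.
Evaluating at n = 6: P(6) = -32.

-32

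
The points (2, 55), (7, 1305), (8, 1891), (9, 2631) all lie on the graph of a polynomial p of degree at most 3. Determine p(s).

p(s) = 3s^3 + 5s^2 + 4s + 3

Using the Lagrange interpolation formula with nodes 2, 7, 8, 9:
  L_0(s) = (s - 7)(s - 8)(s - 9) / -210
  L_1(s) = (s - 2)(s - 8)(s - 9) / 10
  L_2(s) = (s - 2)(s - 7)(s - 9) / -6
  L_3(s) = (s - 2)(s - 7)(s - 8) / 14
Then p(s) = 55·L_0(s) + 1305·L_1(s) + 1891·L_2(s) + 2631·L_3(s).
Expanding and collecting terms gives p(s) = 3s^3 + 5s^2 + 4s + 3.
Check: p(8) = 1891. ✓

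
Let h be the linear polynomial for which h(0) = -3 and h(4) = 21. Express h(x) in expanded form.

Using the Lagrange interpolation formula with nodes 0, 4:
  L_0(x) = (x - 4) / -4
  L_1(x) = x / 4
Then h(x) = -3·L_0(x) + 21·L_1(x).
Expanding and collecting terms gives h(x) = 6x - 3.
Check: h(4) = 21. ✓

h(x) = 6x - 3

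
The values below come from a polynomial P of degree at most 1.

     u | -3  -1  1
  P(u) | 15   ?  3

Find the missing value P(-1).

9

On equispaced nodes a degree-1 polynomial has vanishing second forward difference, so
  P(-3) - 2·P(-1) + P(1) = 0.
Substituting the known values and solving for P(-1):
  -2·P(-1) = -18
  P(-1) = 9.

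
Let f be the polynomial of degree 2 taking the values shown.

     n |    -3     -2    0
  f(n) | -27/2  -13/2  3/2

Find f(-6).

Write f(n) = an^2 + bn + c. Substituting each data point gives a linear system:
  9a - 3b + c = -27/2
  4a - 2b + c = -13/2
  c = 3/2
Solving the system yields a = -1, b = 2, c = 3/2.
So f(n) = -n² + 2n + 3/2.
Then f(-6) = -93/2.

-93/2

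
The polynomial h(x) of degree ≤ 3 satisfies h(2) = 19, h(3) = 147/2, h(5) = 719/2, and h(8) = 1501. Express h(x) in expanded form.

Write h(x) = ax^3 + bx^2 + cx + d. Substituting each data point gives a linear system:
  8a + 4b + 2c + d = 19
  27a + 9b + 3c + d = 147/2
  125a + 25b + 5c + d = 719/2
  512a + 64b + 8c + d = 1501
Solving the system yields a = 3, b = -1/2, c = 0, d = -3.
So h(x) = 3x^3 - (1/2)x^2 - 3.
Check: h(2) = 19. ✓

h(x) = 3x^3 - (1/2)x^2 - 3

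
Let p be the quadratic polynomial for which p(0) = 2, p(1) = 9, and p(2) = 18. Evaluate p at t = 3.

Write p(t) = at^2 + bt + c. Substituting each data point gives a linear system:
  c = 2
  a + b + c = 9
  4a + 2b + c = 18
Solving the system yields a = 1, b = 6, c = 2.
So p(t) = t^2 + 6t + 2.
Then p(3) = 29.

29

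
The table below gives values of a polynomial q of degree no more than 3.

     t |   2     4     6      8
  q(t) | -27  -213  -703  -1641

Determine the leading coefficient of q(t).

Write q(t) = at^3 + bt^2 + ct + d. Substituting each data point gives a linear system:
  8a + 4b + 2c + d = -27
  64a + 16b + 4c + d = -213
  216a + 36b + 6c + d = -703
  512a + 64b + 8c + d = -1641
Solving the system yields a = -3, b = -2, c = 3, d = -1.
So q(t) = -3t³ - 2t² + 3t - 1.
The leading coefficient is -3.

-3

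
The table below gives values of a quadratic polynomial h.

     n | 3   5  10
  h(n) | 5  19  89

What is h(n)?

h(n) = n^2 - n - 1

Using the Lagrange interpolation formula with nodes 3, 5, 10:
  L_0(n) = (n - 5)(n - 10) / 14
  L_1(n) = (n - 3)(n - 10) / -10
  L_2(n) = (n - 3)(n - 5) / 35
Then h(n) = 5·L_0(n) + 19·L_1(n) + 89·L_2(n).
Expanding and collecting terms gives h(n) = n^2 - n - 1.
Check: h(10) = 89. ✓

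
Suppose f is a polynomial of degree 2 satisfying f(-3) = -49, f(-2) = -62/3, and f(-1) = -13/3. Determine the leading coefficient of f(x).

-6

Write f(x) = ax^2 + bx + c. Substituting each data point gives a linear system:
  9a - 3b + c = -49
  4a - 2b + c = -62/3
  a - b + c = -13/3
Solving the system yields a = -6, b = -5/3, c = 0.
So f(x) = -6x^2 - (5/3)x.
The leading coefficient is -6.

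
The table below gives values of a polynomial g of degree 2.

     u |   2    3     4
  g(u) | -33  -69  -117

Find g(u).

Write g(u) = au^2 + bu + c. Substituting each data point gives a linear system:
  4a + 2b + c = -33
  9a + 3b + c = -69
  16a + 4b + c = -117
Solving the system yields a = -6, b = -6, c = 3.
So g(u) = -6u^2 - 6u + 3.
Check: g(3) = -69. ✓

g(u) = -6u^2 - 6u + 3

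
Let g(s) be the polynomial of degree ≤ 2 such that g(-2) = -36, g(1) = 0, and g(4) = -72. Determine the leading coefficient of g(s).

Write g(s) = as^2 + bs + c. Substituting each data point gives a linear system:
  4a - 2b + c = -36
  a + b + c = 0
  16a + 4b + c = -72
Solving the system yields a = -6, b = 6, c = 0.
So g(s) = -6s² + 6s.
The leading coefficient is -6.

-6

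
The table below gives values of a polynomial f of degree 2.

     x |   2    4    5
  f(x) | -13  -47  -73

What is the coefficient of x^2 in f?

-3

Write f(x) = ax^2 + bx + c. Substituting each data point gives a linear system:
  4a + 2b + c = -13
  16a + 4b + c = -47
  25a + 5b + c = -73
Solving the system yields a = -3, b = 1, c = -3.
So f(x) = -3x^2 + x - 3.
The leading coefficient is -3.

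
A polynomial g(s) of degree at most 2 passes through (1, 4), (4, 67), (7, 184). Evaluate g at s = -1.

Using the Lagrange interpolation formula with nodes 1, 4, 7:
  L_0(s) = (s - 4)(s - 7) / 18
  L_1(s) = (s - 1)(s - 7) / -9
  L_2(s) = (s - 1)(s - 4) / 18
Then g(s) = 4·L_0(s) + 67·L_1(s) + 184·L_2(s).
Expanding and collecting terms gives g(s) = 3s^2 + 6s - 5.
Evaluating at s = -1: g(-1) = -8.

-8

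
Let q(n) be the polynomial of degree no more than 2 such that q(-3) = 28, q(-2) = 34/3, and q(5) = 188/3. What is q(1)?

-8/3

Using the Lagrange interpolation formula with nodes -3, -2, 5:
  L_0(n) = (n + 2)(n - 5) / 8
  L_1(n) = (n + 3)(n - 5) / -7
  L_2(n) = (n + 3)(n + 2) / 56
Then q(n) = 28·L_0(n) + 34/3·L_1(n) + 188/3·L_2(n).
Expanding and collecting terms gives q(n) = 3n^2 - (5/3)n - 4.
Evaluating at n = 1: q(1) = -8/3.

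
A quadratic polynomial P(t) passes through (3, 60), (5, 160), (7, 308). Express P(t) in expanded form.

Using the Lagrange interpolation formula with nodes 3, 5, 7:
  L_0(t) = (t - 5)(t - 7) / 8
  L_1(t) = (t - 3)(t - 7) / -4
  L_2(t) = (t - 3)(t - 5) / 8
Then P(t) = 60·L_0(t) + 160·L_1(t) + 308·L_2(t).
Expanding and collecting terms gives P(t) = 6t² + 2t.
Check: P(3) = 60. ✓

P(t) = 6t^2 + 2t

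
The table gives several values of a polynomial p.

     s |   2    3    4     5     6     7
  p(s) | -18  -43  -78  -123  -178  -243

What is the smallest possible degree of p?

Forward differences of the values at s = 2, 3, 4, 5, 6, 7:
  p  : -18  -43  -78  -123  -178  -243
  Δ  : -25  -35  -45  -55  -65
  Δ^2: -10  -10  -10  -10
  Δ^3: 0  0  0
  Δ^4: 0  0
  Δ^5: 0
The second differences are constant (-10) and nonzero, while all higher differences vanish, so the minimal degree is 2.

2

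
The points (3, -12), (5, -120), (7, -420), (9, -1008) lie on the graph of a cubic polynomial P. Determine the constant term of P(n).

0

Write P(n) = an^3 + bn^2 + cn + d. Substituting each data point gives a linear system:
  27a + 9b + 3c + d = -12
  125a + 25b + 5c + d = -120
  343a + 49b + 7c + d = -420
  729a + 81b + 9c + d = -1008
Solving the system yields a = -2, b = 6, c = -4, d = 0.
So P(n) = -2n³ + 6n² - 4n.
The constant term is 0.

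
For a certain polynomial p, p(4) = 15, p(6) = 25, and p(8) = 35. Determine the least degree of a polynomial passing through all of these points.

Forward differences of the values at x = 4, 6, 8:
  p  : 15  25  35
  Δ  : 10  10
  Δ^2: 0
The first differences are constant (10) and nonzero, while all higher differences vanish, so the minimal degree is 1.

1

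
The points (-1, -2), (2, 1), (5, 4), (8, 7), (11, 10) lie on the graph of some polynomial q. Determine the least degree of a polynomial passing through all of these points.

1

Forward differences of the values at t = -1, 2, 5, 8, 11:
  q  : -2  1  4  7  10
  Δ  : 3  3  3  3
  Δ^2: 0  0  0
  Δ^3: 0  0
  Δ^4: 0
The first differences are constant (3) and nonzero, while all higher differences vanish, so the minimal degree is 1.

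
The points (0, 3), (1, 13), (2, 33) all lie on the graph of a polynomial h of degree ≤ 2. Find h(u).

h(u) = 5u^2 + 5u + 3

Write h(u) = au^2 + bu + c. Substituting each data point gives a linear system:
  c = 3
  a + b + c = 13
  4a + 2b + c = 33
Solving the system yields a = 5, b = 5, c = 3.
So h(u) = 5u^2 + 5u + 3.
Check: h(2) = 33. ✓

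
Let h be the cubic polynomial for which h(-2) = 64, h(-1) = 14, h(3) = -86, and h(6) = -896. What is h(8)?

-2236

Write h(u) = au^3 + bu^2 + cu + d. Substituting each data point gives a linear system:
  -8a + 4b - 2c + d = 64
  -a + b - c + d = 14
  27a + 9b + 3c + d = -86
  216a + 36b + 6c + d = -896
Solving the system yields a = -5, b = 5, c = 0, d = 4.
So h(u) = -5u^3 + 5u^2 + 4.
Then h(8) = -2236.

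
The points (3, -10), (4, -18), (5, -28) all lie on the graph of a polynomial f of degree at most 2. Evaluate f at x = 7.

-54

Forward differences of the values at x = 3, 4, 5:
  f  : -10  -18  -28
  Δ  : -8  -10
  Δ^2: -2
The second differences are constant, confirming degree 2.
Interpolating (Newton forward form) and evaluating at x = 7 gives f(7) = -54.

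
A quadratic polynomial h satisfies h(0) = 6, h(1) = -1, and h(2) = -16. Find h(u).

Using the Lagrange interpolation formula with nodes 0, 1, 2:
  L_0(u) = (u - 1)(u - 2) / 2
  L_1(u) = u(u - 2) / -1
  L_2(u) = u(u - 1) / 2
Then h(u) = 6·L_0(u) - 1·L_1(u) - 16·L_2(u).
Expanding and collecting terms gives h(u) = -4u² - 3u + 6.
Check: h(0) = 6. ✓

h(u) = -4u^2 - 3u + 6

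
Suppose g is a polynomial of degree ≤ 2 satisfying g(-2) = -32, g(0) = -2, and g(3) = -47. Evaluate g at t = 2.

Write g(t) = at^2 + bt + c. Substituting each data point gives a linear system:
  4a - 2b + c = -32
  c = -2
  9a + 3b + c = -47
Solving the system yields a = -6, b = 3, c = -2.
So g(t) = -6t^2 + 3t - 2.
Then g(2) = -20.

-20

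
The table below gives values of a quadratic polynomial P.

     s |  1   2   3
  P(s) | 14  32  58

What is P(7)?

242

Forward differences of the values at s = 1, 2, 3:
  P  : 14  32  58
  Δ  : 18  26
  Δ^2: 8
The second differences are constant, confirming degree 2.
Interpolating (Newton forward form) and evaluating at s = 7 gives P(7) = 242.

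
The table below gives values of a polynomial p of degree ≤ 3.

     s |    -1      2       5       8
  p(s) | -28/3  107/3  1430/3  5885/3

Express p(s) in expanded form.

Using the Lagrange interpolation formula with nodes -1, 2, 5, 8:
  L_0(s) = (s - 2)(s - 5)(s - 8) / -162
  L_1(s) = (s + 1)(s - 5)(s - 8) / 54
  L_2(s) = (s + 1)(s - 2)(s - 8) / -54
  L_3(s) = (s + 1)(s - 2)(s - 5) / 162
Then p(s) = -28/3·L_0(s) + 107/3·L_1(s) + 1430/3·L_2(s) + 5885/3·L_3(s).
Expanding and collecting terms gives p(s) = 4s³ - 2s² + 5s + 5/3.
Check: p(-1) = -28/3. ✓

p(s) = 4s^3 - 2s^2 + 5s + 5/3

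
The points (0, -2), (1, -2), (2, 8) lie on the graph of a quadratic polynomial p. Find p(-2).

Write p(t) = at^2 + bt + c. Substituting each data point gives a linear system:
  c = -2
  a + b + c = -2
  4a + 2b + c = 8
Solving the system yields a = 5, b = -5, c = -2.
So p(t) = 5t^2 - 5t - 2.
Then p(-2) = 28.

28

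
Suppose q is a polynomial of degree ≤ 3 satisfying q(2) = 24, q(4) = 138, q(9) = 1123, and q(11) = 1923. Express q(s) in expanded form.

q(s) = s^3 + 5s^2 - s - 2

Write q(s) = as^3 + bs^2 + cs + d. Substituting each data point gives a linear system:
  8a + 4b + 2c + d = 24
  64a + 16b + 4c + d = 138
  729a + 81b + 9c + d = 1123
  1331a + 121b + 11c + d = 1923
Solving the system yields a = 1, b = 5, c = -1, d = -2.
So q(s) = s^3 + 5s^2 - s - 2.
Check: q(2) = 24. ✓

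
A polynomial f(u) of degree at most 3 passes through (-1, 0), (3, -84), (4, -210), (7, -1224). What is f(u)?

f(u) = -4u^3 + 3u^2 + u - 6

Write f(u) = au^3 + bu^2 + cu + d. Substituting each data point gives a linear system:
  -a + b - c + d = 0
  27a + 9b + 3c + d = -84
  64a + 16b + 4c + d = -210
  343a + 49b + 7c + d = -1224
Solving the system yields a = -4, b = 3, c = 1, d = -6.
So f(u) = -4u^3 + 3u^2 + u - 6.
Check: f(7) = -1224. ✓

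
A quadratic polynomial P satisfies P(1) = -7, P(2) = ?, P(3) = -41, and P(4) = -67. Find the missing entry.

The 3 known points determine the degree-2 polynomial uniquely.
Write P(t) = at^2 + bt + c. Substituting each data point gives a linear system:
  a + b + c = -7
  9a + 3b + c = -41
  16a + 4b + c = -67
Solving the system yields a = -3, b = -5, c = 1.
So P(t) = -3t² - 5t + 1.
Then P(2) = -21.

-21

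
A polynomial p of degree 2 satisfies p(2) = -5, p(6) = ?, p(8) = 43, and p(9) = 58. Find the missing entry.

19

The 3 known points determine the degree-2 polynomial uniquely.
Write p(t) = at^2 + bt + c. Substituting each data point gives a linear system:
  4a + 2b + c = -5
  64a + 8b + c = 43
  81a + 9b + c = 58
Solving the system yields a = 1, b = -2, c = -5.
So p(t) = t² - 2t - 5.
Then p(6) = 19.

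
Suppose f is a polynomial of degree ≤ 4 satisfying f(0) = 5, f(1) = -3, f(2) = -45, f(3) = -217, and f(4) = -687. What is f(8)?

-11427

Forward differences of the values at x = 0, 1, 2, 3, 4:
  f  : 5  -3  -45  -217  -687
  Δ  : -8  -42  -172  -470
  Δ^2: -34  -130  -298
  Δ^3: -96  -168
  Δ^4: -72
The fourth differences are constant, confirming degree 4.
Interpolating (Newton forward form) and evaluating at x = 8 gives f(8) = -11427.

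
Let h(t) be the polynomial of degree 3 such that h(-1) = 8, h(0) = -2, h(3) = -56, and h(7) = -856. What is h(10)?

Write h(t) = at^3 + bt^2 + ct + d. Substituting each data point gives a linear system:
  -a + b - c + d = 8
  d = -2
  27a + 9b + 3c + d = -56
  343a + 49b + 7c + d = -856
Solving the system yields a = -3, b = 4, c = -3, d = -2.
So h(t) = -3t³ + 4t² - 3t - 2.
Then h(10) = -2632.

-2632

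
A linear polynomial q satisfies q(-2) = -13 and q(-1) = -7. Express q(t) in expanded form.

q(t) = 6t - 1

Using the Lagrange interpolation formula with nodes -2, -1:
  L_0(t) = (t + 1) / -1
  L_1(t) = (t + 2) / 1
Then q(t) = -13·L_0(t) - 7·L_1(t).
Expanding and collecting terms gives q(t) = 6t - 1.
Check: q(-2) = -13. ✓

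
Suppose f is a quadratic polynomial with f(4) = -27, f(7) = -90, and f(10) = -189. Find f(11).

-230

Forward differences of the values at n = 4, 7, 10:
  f  : -27  -90  -189
  Δ  : -63  -99
  Δ^2: -36
The second differences are constant, confirming degree 2.
Interpolating (Newton forward form) and evaluating at n = 11 gives f(11) = -230.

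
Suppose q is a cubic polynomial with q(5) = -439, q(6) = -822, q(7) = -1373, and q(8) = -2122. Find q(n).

Write q(n) = an^3 + bn^2 + cn + d. Substituting each data point gives a linear system:
  125a + 25b + 5c + d = -439
  216a + 36b + 6c + d = -822
  343a + 49b + 7c + d = -1373
  512a + 64b + 8c + d = -2122
Solving the system yields a = -5, b = 6, c = 6, d = 6.
So q(n) = -5n^3 + 6n^2 + 6n + 6.
Check: q(6) = -822. ✓

q(n) = -5n^3 + 6n^2 + 6n + 6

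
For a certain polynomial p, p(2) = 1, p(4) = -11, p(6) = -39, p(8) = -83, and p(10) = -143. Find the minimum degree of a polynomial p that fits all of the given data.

2

Forward differences of the values at x = 2, 4, 6, 8, 10:
  p  : 1  -11  -39  -83  -143
  Δ  : -12  -28  -44  -60
  Δ^2: -16  -16  -16
  Δ^3: 0  0
  Δ^4: 0
The second differences are constant (-16) and nonzero, while all higher differences vanish, so the minimal degree is 2.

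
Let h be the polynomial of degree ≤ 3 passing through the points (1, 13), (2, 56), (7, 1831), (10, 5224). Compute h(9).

3829

Using the Lagrange interpolation formula with nodes 1, 2, 7, 10:
  L_0(u) = (u - 2)(u - 7)(u - 10) / -54
  L_1(u) = (u - 1)(u - 7)(u - 10) / 40
  L_2(u) = (u - 1)(u - 2)(u - 10) / -90
  L_3(u) = (u - 1)(u - 2)(u - 7) / 216
Then h(u) = 13·L_0(u) + 56·L_1(u) + 1831·L_2(u) + 5224·L_3(u).
Expanding and collecting terms gives h(u) = 5u³ + 2u² + 2u + 4.
Evaluating at u = 9: h(9) = 3829.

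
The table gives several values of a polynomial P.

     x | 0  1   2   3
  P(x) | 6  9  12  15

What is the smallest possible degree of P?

Forward differences of the values at x = 0, 1, 2, 3:
  P  : 6  9  12  15
  Δ  : 3  3  3
  Δ^2: 0  0
  Δ^3: 0
The first differences are constant (3) and nonzero, while all higher differences vanish, so the minimal degree is 1.

1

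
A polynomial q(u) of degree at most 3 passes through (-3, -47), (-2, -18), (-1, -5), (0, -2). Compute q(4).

30

Forward differences of the values at u = -3, -2, -1, 0:
  q  : -47  -18  -5  -2
  Δ  : 29  13  3
  Δ^2: -16  -10
  Δ^3: 6
The third differences are constant, confirming degree 3.
Interpolating (Newton forward form) and evaluating at u = 4 gives q(4) = 30.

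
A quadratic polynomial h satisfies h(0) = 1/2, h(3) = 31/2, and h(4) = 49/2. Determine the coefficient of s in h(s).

Write h(s) = as^2 + bs + c. Substituting each data point gives a linear system:
  c = 1/2
  9a + 3b + c = 31/2
  16a + 4b + c = 49/2
Solving the system yields a = 1, b = 2, c = 1/2.
So h(s) = s^2 + 2s + 1/2.
The coefficient of s is 2.

2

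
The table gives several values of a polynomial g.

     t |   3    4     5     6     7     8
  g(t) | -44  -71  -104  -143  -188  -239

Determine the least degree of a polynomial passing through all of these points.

Forward differences of the values at t = 3, 4, 5, 6, 7, 8:
  g  : -44  -71  -104  -143  -188  -239
  Δ  : -27  -33  -39  -45  -51
  Δ^2: -6  -6  -6  -6
  Δ^3: 0  0  0
  Δ^4: 0  0
  Δ^5: 0
The second differences are constant (-6) and nonzero, while all higher differences vanish, so the minimal degree is 2.

2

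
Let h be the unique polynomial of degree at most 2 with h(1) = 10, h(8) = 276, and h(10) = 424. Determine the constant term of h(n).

4

Write h(n) = an^2 + bn + c. Substituting each data point gives a linear system:
  a + b + c = 10
  64a + 8b + c = 276
  100a + 10b + c = 424
Solving the system yields a = 4, b = 2, c = 4.
So h(n) = 4n^2 + 2n + 4.
The constant term is 4.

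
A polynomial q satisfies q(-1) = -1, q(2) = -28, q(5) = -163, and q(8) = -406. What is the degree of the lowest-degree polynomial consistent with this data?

2

Forward differences of the values at x = -1, 2, 5, 8:
  q  : -1  -28  -163  -406
  Δ  : -27  -135  -243
  Δ^2: -108  -108
  Δ^3: 0
The second differences are constant (-108) and nonzero, while all higher differences vanish, so the minimal degree is 2.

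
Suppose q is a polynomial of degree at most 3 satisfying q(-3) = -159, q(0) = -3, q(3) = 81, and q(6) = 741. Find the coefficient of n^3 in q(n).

Write q(n) = an^3 + bn^2 + cn + d. Substituting each data point gives a linear system:
  -27a + 9b - 3c + d = -159
  d = -3
  27a + 9b + 3c + d = 81
  216a + 36b + 6c + d = 741
Solving the system yields a = 4, b = -4, c = 4, d = -3.
So q(n) = 4n³ - 4n² + 4n - 3.
The leading coefficient is 4.

4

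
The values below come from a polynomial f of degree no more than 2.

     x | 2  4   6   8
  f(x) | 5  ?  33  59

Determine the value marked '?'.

15

The 3 known points determine the degree-2 polynomial uniquely.
Write f(x) = ax^2 + bx + c. Substituting each data point gives a linear system:
  4a + 2b + c = 5
  36a + 6b + c = 33
  64a + 8b + c = 59
Solving the system yields a = 1, b = -1, c = 3.
So f(x) = x^2 - x + 3.
Then f(4) = 15.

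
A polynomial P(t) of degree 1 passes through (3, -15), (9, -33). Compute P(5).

Using the Lagrange interpolation formula with nodes 3, 9:
  L_0(t) = (t - 9) / -6
  L_1(t) = (t - 3) / 6
Then P(t) = -15·L_0(t) - 33·L_1(t).
Expanding and collecting terms gives P(t) = -3t - 6.
Evaluating at t = 5: P(5) = -21.

-21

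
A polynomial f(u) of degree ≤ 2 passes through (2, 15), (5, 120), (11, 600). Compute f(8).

Using the Lagrange interpolation formula with nodes 2, 5, 11:
  L_0(u) = (u - 5)(u - 11) / 27
  L_1(u) = (u - 2)(u - 11) / -18
  L_2(u) = (u - 2)(u - 5) / 54
Then f(u) = 15·L_0(u) + 120·L_1(u) + 600·L_2(u).
Expanding and collecting terms gives f(u) = 5u^2 - 5.
Evaluating at u = 8: f(8) = 315.

315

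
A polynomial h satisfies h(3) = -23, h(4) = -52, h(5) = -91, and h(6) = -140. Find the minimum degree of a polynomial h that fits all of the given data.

Forward differences of the values at s = 3, 4, 5, 6:
  h  : -23  -52  -91  -140
  Δ  : -29  -39  -49
  Δ^2: -10  -10
  Δ^3: 0
The second differences are constant (-10) and nonzero, while all higher differences vanish, so the minimal degree is 2.

2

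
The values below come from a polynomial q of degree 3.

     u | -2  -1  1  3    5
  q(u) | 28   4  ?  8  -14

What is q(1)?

The 4 known points determine the degree-3 polynomial uniquely.
Write q(u) = au^3 + bu^2 + cu + d. Substituting each data point gives a linear system:
  -8a + 4b - 2c + d = 28
  -a + b - c + d = 4
  27a + 9b + 3c + d = 8
  125a + 25b + 5c + d = -14
Solving the system yields a = -1, b = 5, c = -2, d = -4.
So q(u) = -u³ + 5u² - 2u - 4.
Then q(1) = -2.

-2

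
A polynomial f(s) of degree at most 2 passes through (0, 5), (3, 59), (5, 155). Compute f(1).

11

Write f(s) = as^2 + bs + c. Substituting each data point gives a linear system:
  c = 5
  9a + 3b + c = 59
  25a + 5b + c = 155
Solving the system yields a = 6, b = 0, c = 5.
So f(s) = 6s^2 + 5.
Then f(1) = 11.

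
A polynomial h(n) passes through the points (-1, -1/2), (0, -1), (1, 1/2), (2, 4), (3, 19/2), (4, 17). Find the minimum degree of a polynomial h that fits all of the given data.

Forward differences of the values at n = -1, 0, 1, 2, 3, 4:
  h  : -1/2  -1  1/2  4  19/2  17
  Δ  : -1/2  3/2  7/2  11/2  15/2
  Δ^2: 2  2  2  2
  Δ^3: 0  0  0
  Δ^4: 0  0
  Δ^5: 0
The second differences are constant (2) and nonzero, while all higher differences vanish, so the minimal degree is 2.

2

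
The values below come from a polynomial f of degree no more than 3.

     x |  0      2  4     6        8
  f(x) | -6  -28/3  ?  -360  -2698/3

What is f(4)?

The 4 known points determine the degree-3 polynomial uniquely.
Write f(x) = ax^3 + bx^2 + cx + d. Substituting each data point gives a linear system:
  d = -6
  8a + 4b + 2c + d = -28/3
  216a + 36b + 6c + d = -360
  512a + 64b + 8c + d = -2698/3
Solving the system yields a = -2, b = 5/3, c = 3, d = -6.
So f(x) = -2x^3 + (5/3)x^2 + 3x - 6.
Then f(4) = -286/3.

-286/3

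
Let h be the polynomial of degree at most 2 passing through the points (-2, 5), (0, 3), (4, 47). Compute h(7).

Write h(u) = au^2 + bu + c. Substituting each data point gives a linear system:
  4a - 2b + c = 5
  c = 3
  16a + 4b + c = 47
Solving the system yields a = 2, b = 3, c = 3.
So h(u) = 2u^2 + 3u + 3.
Then h(7) = 122.

122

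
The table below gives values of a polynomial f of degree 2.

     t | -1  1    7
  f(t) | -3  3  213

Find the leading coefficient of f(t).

Write f(t) = at^2 + bt + c. Substituting each data point gives a linear system:
  a - b + c = -3
  a + b + c = 3
  49a + 7b + c = 213
Solving the system yields a = 4, b = 3, c = -4.
So f(t) = 4t^2 + 3t - 4.
The leading coefficient is 4.

4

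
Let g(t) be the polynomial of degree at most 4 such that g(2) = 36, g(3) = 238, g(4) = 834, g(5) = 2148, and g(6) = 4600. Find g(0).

-2

Write g(t) = at^4 + bt^3 + ct^2 + dt + e. Substituting each data point gives a linear system:
  16a + 8b + 4c + 2d + e = 36
  81a + 27b + 9c + 3d + e = 238
  256a + 64b + 16c + 4d + e = 834
  625a + 125b + 25c + 5d + e = 2148
  1296a + 216b + 36c + 6d + e = 4600
Solving the system yields a = 4, b = -2, c = -5, d = 5, e = -2.
So g(t) = 4t⁴ - 2t³ - 5t² + 5t - 2.
Then g(0) = -2.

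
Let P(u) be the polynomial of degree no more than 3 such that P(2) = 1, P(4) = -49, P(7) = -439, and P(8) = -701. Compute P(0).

Using the Lagrange interpolation formula with nodes 2, 4, 7, 8:
  L_0(u) = (u - 4)(u - 7)(u - 8) / -60
  L_1(u) = (u - 2)(u - 7)(u - 8) / 24
  L_2(u) = (u - 2)(u - 4)(u - 8) / -15
  L_3(u) = (u - 2)(u - 4)(u - 7) / 24
Then P(u) = 1·L_0(u) - 49·L_1(u) - 439·L_2(u) - 701·L_3(u).
Expanding and collecting terms gives P(u) = -2u³ + 5u² + u - 5.
Evaluating at u = 0: P(0) = -5.

-5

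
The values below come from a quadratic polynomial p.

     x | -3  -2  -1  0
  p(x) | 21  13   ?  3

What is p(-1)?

7

On equispaced nodes a degree-2 polynomial has vanishing third forward difference, so
  - p(-3) + 3·p(-2) - 3·p(-1) + p(0) = 0.
Substituting the known values and solving for p(-1):
  -3·p(-1) = -21
  p(-1) = 7.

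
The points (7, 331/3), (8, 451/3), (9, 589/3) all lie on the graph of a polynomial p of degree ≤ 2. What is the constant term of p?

Write p(t) = at^2 + bt + c. Substituting each data point gives a linear system:
  49a + 7b + c = 331/3
  64a + 8b + c = 451/3
  81a + 9b + c = 589/3
Solving the system yields a = 3, b = -5, c = -5/3.
So p(t) = 3t^2 - 5t - 5/3.
The constant term is -5/3.

-5/3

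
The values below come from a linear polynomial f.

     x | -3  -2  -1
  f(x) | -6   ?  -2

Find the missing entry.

On equispaced nodes a degree-1 polynomial has vanishing second forward difference, so
  f(-3) - 2·f(-2) + f(-1) = 0.
Substituting the known values and solving for f(-2):
  -2·f(-2) = 8
  f(-2) = -4.

-4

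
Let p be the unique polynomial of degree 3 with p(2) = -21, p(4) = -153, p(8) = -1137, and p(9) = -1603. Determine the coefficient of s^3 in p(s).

Write p(s) = as^3 + bs^2 + cs + d. Substituting each data point gives a linear system:
  8a + 4b + 2c + d = -21
  64a + 16b + 4c + d = -153
  512a + 64b + 8c + d = -1137
  729a + 81b + 9c + d = -1603
Solving the system yields a = -2, b = -2, c = 2, d = -1.
So p(s) = -2s^3 - 2s^2 + 2s - 1.
The leading coefficient is -2.

-2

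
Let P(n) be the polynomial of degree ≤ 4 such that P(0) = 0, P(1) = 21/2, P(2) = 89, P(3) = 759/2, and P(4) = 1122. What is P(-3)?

Write P(n) = an^4 + bn^3 + cn^2 + dn + e. Substituting each data point gives a linear system:
  e = 0
  a + b + c + d + e = 21/2
  16a + 8b + 4c + 2d + e = 89
  81a + 27b + 9c + 3d + e = 759/2
  256a + 64b + 16c + 4d + e = 1122
Solving the system yields a = 4, b = 0, c = 6, d = 1/2, e = 0.
So P(n) = 4n⁴ + 6n² + (1/2)n.
Then P(-3) = 753/2.

753/2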